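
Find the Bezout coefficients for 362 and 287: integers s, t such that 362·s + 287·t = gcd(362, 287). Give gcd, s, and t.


Euclidean algorithm on (362, 287) — divide until remainder is 0:
  362 = 1 · 287 + 75
  287 = 3 · 75 + 62
  75 = 1 · 62 + 13
  62 = 4 · 13 + 10
  13 = 1 · 10 + 3
  10 = 3 · 3 + 1
  3 = 3 · 1 + 0
gcd(362, 287) = 1.
Track Bezout coefficients alongside the remainders: start with r₀ = 362 = a·1 + b·0 (s = 1, t = 0) and r₁ = 287 = a·0 + b·1 (s = 0, t = 1); each new remainder r_{k+1} = r_{k-1} − q_k·r_k inherits s_{k+1} = s_{k-1} − q_k·s_k, t_{k+1} = t_{k-1} − q_k·t_k, so r_k = a·s_k + b·t_k at every step:
  q = 1: r = 75, s = 1 − 1·0 = 1, t = 0 − 1·1 = -1  (check: 362·1 + 287·(-1) = 75)
  q = 3: r = 62, s = 0 − 3·1 = -3, t = 1 − 3·(-1) = 4  (check: 362·(-3) + 287·4 = 62)
  q = 1: r = 13, s = 1 − 1·(-3) = 4, t = -1 − 1·4 = -5  (check: 362·4 + 287·(-5) = 13)
  q = 4: r = 10, s = -3 − 4·4 = -19, t = 4 − 4·(-5) = 24  (check: 362·(-19) + 287·24 = 10)
  q = 1: r = 3, s = 4 − 1·(-19) = 23, t = -5 − 1·24 = -29  (check: 362·23 + 287·(-29) = 3)
  q = 3: r = 1, s = -19 − 3·23 = -88, t = 24 − 3·(-29) = 111  (check: 362·(-88) + 287·111 = 1)
The row with r = 1 (the gcd) gives the Bezout coefficients s = -88, t = 111.
Result: 362 · (-88) + 287 · (111) = 1.

gcd(362, 287) = 1; s = -88, t = 111 (check: 362·(-88) + 287·111 = 1).


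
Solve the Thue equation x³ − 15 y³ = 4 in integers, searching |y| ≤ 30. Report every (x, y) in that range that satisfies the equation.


The equation is x³ - 15y³ = 4. For fixed y, x³ = 15·y³ + 4, so a solution requires the RHS to be a perfect cube.
Strategy: iterate y from -30 to 30, compute RHS = 15·y³ + 4, and check whether it is a (positive or negative) perfect cube.
Check small values of y:
  y = 0: RHS = 4 is not a perfect cube.
  y = 1: RHS = 19 is not a perfect cube.
  y = -1: RHS = -11 is not a perfect cube.
  y = 2: RHS = 124 is not a perfect cube.
  y = -2: RHS = -116 is not a perfect cube.
  y = 3: RHS = 409 is not a perfect cube.
  y = -3: RHS = -401 is not a perfect cube.
Continuing the search up to |y| = 30 finds no solutions either.
No (x, y) in the scanned range satisfies the equation.

No integer solutions with |y| ≤ 30.


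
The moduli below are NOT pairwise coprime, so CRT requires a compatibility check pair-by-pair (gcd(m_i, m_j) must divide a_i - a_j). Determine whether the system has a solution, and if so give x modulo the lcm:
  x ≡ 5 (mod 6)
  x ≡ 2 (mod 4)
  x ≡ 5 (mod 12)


Moduli 6, 4, 12 are not pairwise coprime, so CRT works modulo lcm(m_i) when all pairwise compatibility conditions hold.
Pairwise compatibility: gcd(m_i, m_j) must divide a_i - a_j for every pair.
Merge one congruence at a time:
  Start: x ≡ 5 (mod 6).
  Combine with x ≡ 2 (mod 4): gcd(6, 4) = 2, and 2 - 5 = -3 is NOT divisible by 2.
    ⇒ system is inconsistent (no integer solution).

No solution (the system is inconsistent).


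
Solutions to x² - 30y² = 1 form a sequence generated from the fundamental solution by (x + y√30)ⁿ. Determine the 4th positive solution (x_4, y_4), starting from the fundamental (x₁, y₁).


Step 1: Find the fundamental solution (x₁, y₁) of x² - 30y² = 1.
  Expand √30 as a continued fraction. a₀ = ⌊√30⌋ = 5; iterate m_{k+1} = d_k·a_k − m_k, d_{k+1} = (30 − m_{k+1}²)/d_k, a_{k+1} = ⌊(a₀ + m_{k+1})/d_{k+1}⌋ (starting m₀ = 0, d₀ = 1), with convergents p_k = a_k·p_{k-1} + p_{k-2}, q_k = a_k·q_{k-1} + q_{k-2} (p₋₁ = 1, q₋₁ = 0):
  k = 0: a₀ = 5; p₀/q₀ = 5/1; p₀² − 30·q₀² = 25 − 30 = -5.
  k = 1: m = 5, d = 5, a = ⌊(5 + 5)/5⌋ = 2; p/q = (2·5 + 1)/(2·1 + 0) = 11/2; p² − 30·q² = 121 − 120 = 1.
  The first convergent with p² − 30·q² = 1 gives the fundamental solution (x₁, y₁) = (11, 2).
Step 2: Apply the recurrence (x_{n+1}, y_{n+1}) = (x₁x_n + 30y₁y_n, x₁y_n + y₁x_n) repeatedly.
  From (x_1, y_1) = (11, 2): x_2 = 11·11 + 30·2·2 = 241; y_2 = 11·2 + 2·11 = 44.
  From (x_2, y_2) = (241, 44): x_3 = 11·241 + 30·2·44 = 5291; y_3 = 11·44 + 2·241 = 966.
  From (x_3, y_3) = (5291, 966): x_4 = 11·5291 + 30·2·966 = 116161; y_4 = 11·966 + 2·5291 = 21208.
Step 3: Verify x_4² - 30·y_4² = 13493377921 - 13493377920 = 1 (should be 1). ✓

(x_1, y_1) = (11, 2); (x_4, y_4) = (116161, 21208).


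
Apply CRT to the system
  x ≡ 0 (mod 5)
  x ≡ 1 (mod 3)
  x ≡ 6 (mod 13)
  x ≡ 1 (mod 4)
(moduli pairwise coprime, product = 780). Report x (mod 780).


Product of moduli M = 5 · 3 · 13 · 4 = 780.
Merge one congruence at a time:
  Start: x ≡ 0 (mod 5).
  Combine with x ≡ 1 (mod 3); new modulus lcm = 15.
    Write x = 0 + 5·t and substitute into x ≡ 1 (mod 3): 5·t ≡ 1 − 0 = 1 (mod 3).
    Reduce coefficients mod 3: 2·t ≡ 1 (mod 3).
    The inverse of 2 mod 3 is 2 (since 2·2 = 4 = 1·3 + 1), so t ≡ 2·1 = 2 ≡ 2 (mod 3).
    Then x = 0 + 5·2 = 10, valid modulo lcm(5, 3) = 15: x ≡ 10 (mod 15).
  Combine with x ≡ 6 (mod 13); new modulus lcm = 195.
    Write x = 10 + 15·t and substitute into x ≡ 6 (mod 13): 15·t ≡ 6 − 10 = -4 (mod 13).
    Reduce coefficients mod 13: 2·t ≡ 9 (mod 13).
    The inverse of 2 mod 13 is 7 (since 2·7 = 14 = 1·13 + 1), so t ≡ 7·9 = 63 ≡ 11 (mod 13).
    Then x = 10 + 15·11 = 175, valid modulo lcm(15, 13) = 195: x ≡ 175 (mod 195).
  Combine with x ≡ 1 (mod 4); new modulus lcm = 780.
    Write x = 175 + 195·t and substitute into x ≡ 1 (mod 4): 195·t ≡ 1 − 175 = -174 (mod 4).
    Reduce coefficients mod 4: 3·t ≡ 2 (mod 4).
    The inverse of 3 mod 4 is 3 (since 3·3 = 9 = 2·4 + 1), so t ≡ 3·2 = 6 ≡ 2 (mod 4).
    Then x = 175 + 195·2 = 565, valid modulo lcm(195, 4) = 780: x ≡ 565 (mod 780).
Verify against each original: 565 mod 5 = 0, 565 mod 3 = 1, 565 mod 13 = 6, 565 mod 4 = 1.

x ≡ 565 (mod 780).


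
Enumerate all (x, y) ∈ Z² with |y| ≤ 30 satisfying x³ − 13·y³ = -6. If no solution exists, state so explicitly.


The equation is x³ - 13y³ = -6. For fixed y, x³ = 13·y³ − 6, so a solution requires the RHS to be a perfect cube.
Strategy: iterate y from -30 to 30, compute RHS = 13·y³ − 6, and check whether it is a (positive or negative) perfect cube.
Check small values of y:
  y = 0: RHS = -6 is not a perfect cube.
  y = 1: RHS = 7 is not a perfect cube.
  y = -1: RHS = -19 is not a perfect cube.
  y = 2: RHS = 98 is not a perfect cube.
  y = -2: RHS = -110 is not a perfect cube.
  y = 3: RHS = 345 is not a perfect cube.
  y = -3: RHS = -357 is not a perfect cube.
Continuing the search up to |y| = 30 finds no solutions either.
No (x, y) in the scanned range satisfies the equation.

No integer solutions with |y| ≤ 30.


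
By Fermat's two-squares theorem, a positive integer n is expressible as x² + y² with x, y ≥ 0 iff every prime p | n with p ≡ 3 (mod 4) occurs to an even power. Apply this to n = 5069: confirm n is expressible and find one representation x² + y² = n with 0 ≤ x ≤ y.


Step 1: Factor n = 5069 = 37 · 137.
Step 2: Check the mod-4 condition on each prime factor: 37 ≡ 1 (mod 4), exponent 1; 137 ≡ 1 (mod 4), exponent 1.
All primes ≡ 3 (mod 4) appear to even exponent (or don't appear), so by the two-squares theorem n IS expressible as a sum of two squares.
Step 3: Build a representation. Here n = 37 · 137 is a product of primes ≡ 1 (mod 4). Each prime p ≡ 1 (mod 4) is itself a sum of two squares; find a² by testing p − a² for a perfect square:
  37: 37 − 1² = 36 = 6² ⇒ 37 = 1² + 6².
  137: 137 − 1² = 136, 137 − 2² = 133, 137 − 3² = 128, 137 − 4² = 121 = 11² ⇒ 137 = 4² + 11².
  Combine using the Brahmagupta–Fibonacci identity (a² + b²)(c² + d²) = (ac − bd)² + (ad + bc)² = (ac + bd)² + (ad − bc)²:
  37 · 137 = 5069: from (1² + 6²)(4² + 11²), take (1·4 − 6·11, 1·11 + 6·4) = (4 − 66, 11 + 24) = (-62, 35); dropping signs (only squares matter) gives (62, 35); check 62² + 35² = 3844 + 1225 = 5069 ✓.
Step 4: Order so x ≤ y and verify: 35² + 62² = 1225 + 3844 = 5069 = n. ✓

n = 5069 = 35² + 62² (one valid representation with x ≤ y).


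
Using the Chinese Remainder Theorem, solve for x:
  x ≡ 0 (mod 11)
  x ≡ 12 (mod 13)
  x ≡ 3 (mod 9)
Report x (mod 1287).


Moduli 11, 13, 9 are pairwise coprime; by CRT there is a unique solution modulo M = 11 · 13 · 9 = 1287.
Solve pairwise, accumulating the modulus:
  Start with x ≡ 0 (mod 11).
  Combine with x ≡ 12 (mod 13): since gcd(11, 13) = 1, we get a unique residue mod 143.
    Write x = 0 + 11·t and substitute into x ≡ 12 (mod 13): 11·t ≡ 12 − 0 = 12 (mod 13).
    The inverse of 11 mod 13 is 6 (since 11·6 = 66 = 5·13 + 1), so t ≡ 6·12 = 72 ≡ 7 (mod 13).
    Then x = 0 + 11·7 = 77, valid modulo lcm(11, 13) = 143: x ≡ 77 (mod 143).
  Combine with x ≡ 3 (mod 9): since gcd(143, 9) = 1, we get a unique residue mod 1287.
    Write x = 77 + 143·t and substitute into x ≡ 3 (mod 9): 143·t ≡ 3 − 77 = -74 (mod 9).
    Reduce coefficients mod 9: 8·t ≡ 7 (mod 9).
    The inverse of 8 mod 9 is 8 (since 8·8 = 64 = 7·9 + 1), so t ≡ 8·7 = 56 ≡ 2 (mod 9).
    Then x = 77 + 143·2 = 363, valid modulo lcm(143, 9) = 1287: x ≡ 363 (mod 1287).
Verify: 363 mod 11 = 0 ✓, 363 mod 13 = 12 ✓, 363 mod 9 = 3 ✓.

x ≡ 363 (mod 1287).


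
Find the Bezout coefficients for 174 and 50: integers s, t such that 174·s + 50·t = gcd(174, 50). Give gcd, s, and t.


Euclidean algorithm on (174, 50) — divide until remainder is 0:
  174 = 3 · 50 + 24
  50 = 2 · 24 + 2
  24 = 12 · 2 + 0
gcd(174, 50) = 2.
Track Bezout coefficients alongside the remainders: start with r₀ = 174 = a·1 + b·0 (s = 1, t = 0) and r₁ = 50 = a·0 + b·1 (s = 0, t = 1); each new remainder r_{k+1} = r_{k-1} − q_k·r_k inherits s_{k+1} = s_{k-1} − q_k·s_k, t_{k+1} = t_{k-1} − q_k·t_k, so r_k = a·s_k + b·t_k at every step:
  q = 3: r = 24, s = 1 − 3·0 = 1, t = 0 − 3·1 = -3  (check: 174·1 + 50·(-3) = 24)
  q = 2: r = 2, s = 0 − 2·1 = -2, t = 1 − 2·(-3) = 7  (check: 174·(-2) + 50·7 = 2)
The row with r = 2 (the gcd) gives the Bezout coefficients s = -2, t = 7.
Result: 174 · (-2) + 50 · (7) = 2.

gcd(174, 50) = 2; s = -2, t = 7 (check: 174·(-2) + 50·7 = 2).


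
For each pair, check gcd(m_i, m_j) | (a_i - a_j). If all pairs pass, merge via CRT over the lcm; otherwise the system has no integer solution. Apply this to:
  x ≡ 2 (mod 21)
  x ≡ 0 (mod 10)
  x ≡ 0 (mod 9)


Moduli 21, 10, 9 are not pairwise coprime, so CRT works modulo lcm(m_i) when all pairwise compatibility conditions hold.
Pairwise compatibility: gcd(m_i, m_j) must divide a_i - a_j for every pair.
Merge one congruence at a time:
  Start: x ≡ 2 (mod 21).
  Combine with x ≡ 0 (mod 10): gcd(21, 10) = 1; 0 - 2 = -2, which IS divisible by 1, so compatible.
    Write x = 2 + 21·t and substitute into x ≡ 0 (mod 10): 21·t ≡ 0 − 2 = -2 (mod 10).
    Reduce coefficients mod 10: 1·t ≡ 8 (mod 10).
    So t ≡ 8 (mod 10).
    Then x = 2 + 21·8 = 170, valid modulo lcm(21, 10) = 210: x ≡ 170 (mod 210).
  Combine with x ≡ 0 (mod 9): gcd(210, 9) = 3, and 0 - 170 = -170 is NOT divisible by 3.
    ⇒ system is inconsistent (no integer solution).

No solution (the system is inconsistent).


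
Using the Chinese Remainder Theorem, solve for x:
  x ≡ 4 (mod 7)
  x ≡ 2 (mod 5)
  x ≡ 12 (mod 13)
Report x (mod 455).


Moduli 7, 5, 13 are pairwise coprime; by CRT there is a unique solution modulo M = 7 · 5 · 13 = 455.
Solve pairwise, accumulating the modulus:
  Start with x ≡ 4 (mod 7).
  Combine with x ≡ 2 (mod 5): since gcd(7, 5) = 1, we get a unique residue mod 35.
    Write x = 4 + 7·t and substitute into x ≡ 2 (mod 5): 7·t ≡ 2 − 4 = -2 (mod 5).
    Reduce coefficients mod 5: 2·t ≡ 3 (mod 5).
    The inverse of 2 mod 5 is 3 (since 2·3 = 6 = 1·5 + 1), so t ≡ 3·3 = 9 ≡ 4 (mod 5).
    Then x = 4 + 7·4 = 32, valid modulo lcm(7, 5) = 35: x ≡ 32 (mod 35).
  Combine with x ≡ 12 (mod 13): since gcd(35, 13) = 1, we get a unique residue mod 455.
    Write x = 32 + 35·t and substitute into x ≡ 12 (mod 13): 35·t ≡ 12 − 32 = -20 (mod 13).
    Reduce coefficients mod 13: 9·t ≡ 6 (mod 13).
    The inverse of 9 mod 13 is 3 (since 9·3 = 27 = 2·13 + 1), so t ≡ 3·6 = 18 ≡ 5 (mod 13).
    Then x = 32 + 35·5 = 207, valid modulo lcm(35, 13) = 455: x ≡ 207 (mod 455).
Verify: 207 mod 7 = 4 ✓, 207 mod 5 = 2 ✓, 207 mod 13 = 12 ✓.

x ≡ 207 (mod 455).


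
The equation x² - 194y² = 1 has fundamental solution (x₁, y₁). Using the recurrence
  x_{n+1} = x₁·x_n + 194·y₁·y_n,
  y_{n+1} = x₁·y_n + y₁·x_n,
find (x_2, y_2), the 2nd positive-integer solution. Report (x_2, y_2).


Step 1: Find the fundamental solution (x₁, y₁) of x² - 194y² = 1.
  Expand √194 as a continued fraction. a₀ = ⌊√194⌋ = 13; iterate m_{k+1} = d_k·a_k − m_k, d_{k+1} = (194 − m_{k+1}²)/d_k, a_{k+1} = ⌊(a₀ + m_{k+1})/d_{k+1}⌋ (starting m₀ = 0, d₀ = 1), with convergents p_k = a_k·p_{k-1} + p_{k-2}, q_k = a_k·q_{k-1} + q_{k-2} (p₋₁ = 1, q₋₁ = 0):
  k = 0: a₀ = 13; p₀/q₀ = 13/1; p₀² − 194·q₀² = 169 − 194 = -25.
  k = 1: m = 13, d = 25, a = ⌊(13 + 13)/25⌋ = 1; p/q = (1·13 + 1)/(1·1 + 0) = 14/1; p² − 194·q² = 196 − 194 = 2.
  k = 2: m = 12, d = 2, a = ⌊(13 + 12)/2⌋ = 12; p/q = (12·14 + 13)/(12·1 + 1) = 181/13; p² − 194·q² = 32761 − 32786 = -25.
  k = 3: m = 12, d = 25, a = ⌊(13 + 12)/25⌋ = 1; p/q = (1·181 + 14)/(1·13 + 1) = 195/14; p² − 194·q² = 38025 − 38024 = 1.
  The first convergent with p² − 194·q² = 1 gives the fundamental solution (x₁, y₁) = (195, 14).
Step 2: Apply the recurrence (x_{n+1}, y_{n+1}) = (x₁x_n + 194y₁y_n, x₁y_n + y₁x_n) repeatedly.
  From (x_1, y_1) = (195, 14): x_2 = 195·195 + 194·14·14 = 76049; y_2 = 195·14 + 14·195 = 5460.
Step 3: Verify x_2² - 194·y_2² = 5783450401 - 5783450400 = 1 (should be 1). ✓

(x_1, y_1) = (195, 14); (x_2, y_2) = (76049, 5460).


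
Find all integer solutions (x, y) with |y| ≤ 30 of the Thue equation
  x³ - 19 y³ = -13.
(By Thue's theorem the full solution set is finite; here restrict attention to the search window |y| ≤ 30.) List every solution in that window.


The equation is x³ - 19y³ = -13. For fixed y, x³ = 19·y³ − 13, so a solution requires the RHS to be a perfect cube.
Strategy: iterate y from -30 to 30, compute RHS = 19·y³ − 13, and check whether it is a (positive or negative) perfect cube.
Check small values of y:
  y = 0: RHS = -13 is not a perfect cube.
  y = 1: RHS = 6 is not a perfect cube.
  y = -1: RHS = -32 is not a perfect cube.
  y = 2: RHS = 139 is not a perfect cube.
  y = -2: RHS = -165 is not a perfect cube.
  y = 3: RHS = 500 is not a perfect cube.
  y = -3: RHS = -526 is not a perfect cube.
Continuing the search up to |y| = 30 finds no solutions either.
No (x, y) in the scanned range satisfies the equation.

No integer solutions with |y| ≤ 30.


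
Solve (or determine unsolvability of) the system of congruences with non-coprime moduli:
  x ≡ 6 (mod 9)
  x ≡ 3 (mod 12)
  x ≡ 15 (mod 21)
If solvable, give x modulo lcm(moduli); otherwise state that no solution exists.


Moduli 9, 12, 21 are not pairwise coprime, so CRT works modulo lcm(m_i) when all pairwise compatibility conditions hold.
Pairwise compatibility: gcd(m_i, m_j) must divide a_i - a_j for every pair.
Merge one congruence at a time:
  Start: x ≡ 6 (mod 9).
  Combine with x ≡ 3 (mod 12): gcd(9, 12) = 3; 3 - 6 = -3, which IS divisible by 3, so compatible.
    Write x = 6 + 9·t and substitute into x ≡ 3 (mod 12): 9·t ≡ 3 − 6 = -3 (mod 12).
    Divide the congruence (and modulus) by g = 3: 3·t ≡ -1 (mod 4).
    Reduce coefficients mod 4: 3·t ≡ 3 (mod 4).
    The inverse of 3 mod 4 is 3 (since 3·3 = 9 = 2·4 + 1), so t ≡ 3·3 = 9 ≡ 1 (mod 4).
    Then x = 6 + 9·1 = 15, valid modulo lcm(9, 12) = 36: x ≡ 15 (mod 36).
  Combine with x ≡ 15 (mod 21): gcd(36, 21) = 3; 15 - 15 = 0, which IS divisible by 3, so compatible.
    Write x = 15 + 36·t and substitute into x ≡ 15 (mod 21): 36·t ≡ 15 − 15 = 0 (mod 21).
    Divide the congruence (and modulus) by g = 3: 12·t ≡ 0 (mod 7).
    Reduce coefficients mod 7: 5·t ≡ 0 (mod 7).
    The inverse of 5 mod 7 is 3 (since 5·3 = 15 = 2·7 + 1), so t ≡ 3·0 = 0 ≡ 0 (mod 7).
    Then x = 15 + 36·0 = 15, valid modulo lcm(36, 21) = 252: x ≡ 15 (mod 252).
Verify: 15 mod 9 = 6, 15 mod 12 = 3, 15 mod 21 = 15.

x ≡ 15 (mod 252).


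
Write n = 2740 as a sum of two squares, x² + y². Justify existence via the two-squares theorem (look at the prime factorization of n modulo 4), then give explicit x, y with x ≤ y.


Step 1: Factor n = 2740 = 2^2 · 5 · 137.
Step 2: Check the mod-4 condition on each prime factor: 2 = 2 (special); 5 ≡ 1 (mod 4), exponent 1; 137 ≡ 1 (mod 4), exponent 1.
All primes ≡ 3 (mod 4) appear to even exponent (or don't appear), so by the two-squares theorem n IS expressible as a sum of two squares.
Step 3: Build a representation. Group n = k² · m with k = 2 and m = 5 · 137 = 685 (a product of primes ≡ 1 (mod 4)); a representation of m scales to one of n via (k·x)² + (k·y)² = k²(x² + y²). Each prime p ≡ 1 (mod 4) is itself a sum of two squares; find a² by testing p − a² for a perfect square:
  5: 5 − 1² = 4 = 2² ⇒ 5 = 1² + 2².
  137: 137 − 1² = 136, 137 − 2² = 133, 137 − 3² = 128, 137 − 4² = 121 = 11² ⇒ 137 = 4² + 11².
  Combine using the Brahmagupta–Fibonacci identity (a² + b²)(c² + d²) = (ac − bd)² + (ad + bc)² = (ac + bd)² + (ad − bc)²:
  5 · 137 = 685: from (1² + 2²)(4² + 11²), take (1·4 − 2·11, 1·11 + 2·4) = (4 − 22, 11 + 8) = (-18, 19); dropping signs (only squares matter) gives (18, 19); check 18² + 19² = 324 + 361 = 685 ✓.
  Scale by k = 2: (2·18, 2·19) = (36, 38).
Step 4: Order so x ≤ y and verify: 36² + 38² = 1296 + 1444 = 2740 = n. ✓

n = 2740 = 36² + 38² (one valid representation with x ≤ y).


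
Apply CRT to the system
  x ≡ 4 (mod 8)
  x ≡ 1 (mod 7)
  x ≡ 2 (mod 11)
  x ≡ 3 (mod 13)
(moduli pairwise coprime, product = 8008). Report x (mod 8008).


Product of moduli M = 8 · 7 · 11 · 13 = 8008.
Merge one congruence at a time:
  Start: x ≡ 4 (mod 8).
  Combine with x ≡ 1 (mod 7); new modulus lcm = 56.
    Write x = 4 + 8·t and substitute into x ≡ 1 (mod 7): 8·t ≡ 1 − 4 = -3 (mod 7).
    Reduce coefficients mod 7: 1·t ≡ 4 (mod 7).
    So t ≡ 4 (mod 7).
    Then x = 4 + 8·4 = 36, valid modulo lcm(8, 7) = 56: x ≡ 36 (mod 56).
  Combine with x ≡ 2 (mod 11); new modulus lcm = 616.
    Write x = 36 + 56·t and substitute into x ≡ 2 (mod 11): 56·t ≡ 2 − 36 = -34 (mod 11).
    Reduce coefficients mod 11: 1·t ≡ 10 (mod 11).
    So t ≡ 10 (mod 11).
    Then x = 36 + 56·10 = 596, valid modulo lcm(56, 11) = 616: x ≡ 596 (mod 616).
  Combine with x ≡ 3 (mod 13); new modulus lcm = 8008.
    Write x = 596 + 616·t and substitute into x ≡ 3 (mod 13): 616·t ≡ 3 − 596 = -593 (mod 13).
    Reduce coefficients mod 13: 5·t ≡ 5 (mod 13).
    The inverse of 5 mod 13 is 8 (since 5·8 = 40 = 3·13 + 1), so t ≡ 8·5 = 40 ≡ 1 (mod 13).
    Then x = 596 + 616·1 = 1212, valid modulo lcm(616, 13) = 8008: x ≡ 1212 (mod 8008).
Verify against each original: 1212 mod 8 = 4, 1212 mod 7 = 1, 1212 mod 11 = 2, 1212 mod 13 = 3.

x ≡ 1212 (mod 8008).


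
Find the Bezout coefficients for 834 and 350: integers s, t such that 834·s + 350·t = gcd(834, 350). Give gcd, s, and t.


Euclidean algorithm on (834, 350) — divide until remainder is 0:
  834 = 2 · 350 + 134
  350 = 2 · 134 + 82
  134 = 1 · 82 + 52
  82 = 1 · 52 + 30
  52 = 1 · 30 + 22
  30 = 1 · 22 + 8
  22 = 2 · 8 + 6
  8 = 1 · 6 + 2
  6 = 3 · 2 + 0
gcd(834, 350) = 2.
Track Bezout coefficients alongside the remainders: start with r₀ = 834 = a·1 + b·0 (s = 1, t = 0) and r₁ = 350 = a·0 + b·1 (s = 0, t = 1); each new remainder r_{k+1} = r_{k-1} − q_k·r_k inherits s_{k+1} = s_{k-1} − q_k·s_k, t_{k+1} = t_{k-1} − q_k·t_k, so r_k = a·s_k + b·t_k at every step:
  q = 2: r = 134, s = 1 − 2·0 = 1, t = 0 − 2·1 = -2  (check: 834·1 + 350·(-2) = 134)
  q = 2: r = 82, s = 0 − 2·1 = -2, t = 1 − 2·(-2) = 5  (check: 834·(-2) + 350·5 = 82)
  q = 1: r = 52, s = 1 − 1·(-2) = 3, t = -2 − 1·5 = -7  (check: 834·3 + 350·(-7) = 52)
  q = 1: r = 30, s = -2 − 1·3 = -5, t = 5 − 1·(-7) = 12  (check: 834·(-5) + 350·12 = 30)
  q = 1: r = 22, s = 3 − 1·(-5) = 8, t = -7 − 1·12 = -19  (check: 834·8 + 350·(-19) = 22)
  q = 1: r = 8, s = -5 − 1·8 = -13, t = 12 − 1·(-19) = 31  (check: 834·(-13) + 350·31 = 8)
  q = 2: r = 6, s = 8 − 2·(-13) = 34, t = -19 − 2·31 = -81  (check: 834·34 + 350·(-81) = 6)
  q = 1: r = 2, s = -13 − 1·34 = -47, t = 31 − 1·(-81) = 112  (check: 834·(-47) + 350·112 = 2)
The row with r = 2 (the gcd) gives the Bezout coefficients s = -47, t = 112.
Result: 834 · (-47) + 350 · (112) = 2.

gcd(834, 350) = 2; s = -47, t = 112 (check: 834·(-47) + 350·112 = 2).


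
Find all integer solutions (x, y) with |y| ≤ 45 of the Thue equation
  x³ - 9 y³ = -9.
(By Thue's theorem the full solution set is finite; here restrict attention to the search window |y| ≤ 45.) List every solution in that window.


The equation is x³ - 9y³ = -9. For fixed y, x³ = 9·y³ − 9, so a solution requires the RHS to be a perfect cube.
Strategy: iterate y from -45 to 45, compute RHS = 9·y³ − 9, and check whether it is a (positive or negative) perfect cube.
Check small values of y:
  y = 0: RHS = -9 is not a perfect cube.
  y = 1: RHS = 0 = (0)³ ⇒ x = 0 works.
  y = -1: RHS = -18 is not a perfect cube.
  y = 2: RHS = 63 is not a perfect cube.
  y = -2: RHS = -81 is not a perfect cube.
  y = 3: RHS = 234 is not a perfect cube.
  y = -3: RHS = -252 is not a perfect cube.
Continuing the search up to |y| = 45 finds no further solutions beyond those listed.
Collected solutions: (0, 1).

Solutions (with |y| ≤ 45): (0, 1).


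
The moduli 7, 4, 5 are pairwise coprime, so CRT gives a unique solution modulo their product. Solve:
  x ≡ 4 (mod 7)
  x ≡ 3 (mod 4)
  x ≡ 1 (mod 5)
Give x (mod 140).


Moduli 7, 4, 5 are pairwise coprime; by CRT there is a unique solution modulo M = 7 · 4 · 5 = 140.
Solve pairwise, accumulating the modulus:
  Start with x ≡ 4 (mod 7).
  Combine with x ≡ 3 (mod 4): since gcd(7, 4) = 1, we get a unique residue mod 28.
    Write x = 4 + 7·t and substitute into x ≡ 3 (mod 4): 7·t ≡ 3 − 4 = -1 (mod 4).
    Reduce coefficients mod 4: 3·t ≡ 3 (mod 4).
    The inverse of 3 mod 4 is 3 (since 3·3 = 9 = 2·4 + 1), so t ≡ 3·3 = 9 ≡ 1 (mod 4).
    Then x = 4 + 7·1 = 11, valid modulo lcm(7, 4) = 28: x ≡ 11 (mod 28).
  Combine with x ≡ 1 (mod 5): since gcd(28, 5) = 1, we get a unique residue mod 140.
    Write x = 11 + 28·t and substitute into x ≡ 1 (mod 5): 28·t ≡ 1 − 11 = -10 (mod 5).
    Reduce coefficients mod 5: 3·t ≡ 0 (mod 5).
    The inverse of 3 mod 5 is 2 (since 3·2 = 6 = 1·5 + 1), so t ≡ 2·0 = 0 ≡ 0 (mod 5).
    Then x = 11 + 28·0 = 11, valid modulo lcm(28, 5) = 140: x ≡ 11 (mod 140).
Verify: 11 mod 7 = 4 ✓, 11 mod 4 = 3 ✓, 11 mod 5 = 1 ✓.

x ≡ 11 (mod 140).


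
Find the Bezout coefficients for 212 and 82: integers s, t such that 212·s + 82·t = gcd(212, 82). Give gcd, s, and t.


Euclidean algorithm on (212, 82) — divide until remainder is 0:
  212 = 2 · 82 + 48
  82 = 1 · 48 + 34
  48 = 1 · 34 + 14
  34 = 2 · 14 + 6
  14 = 2 · 6 + 2
  6 = 3 · 2 + 0
gcd(212, 82) = 2.
Track Bezout coefficients alongside the remainders: start with r₀ = 212 = a·1 + b·0 (s = 1, t = 0) and r₁ = 82 = a·0 + b·1 (s = 0, t = 1); each new remainder r_{k+1} = r_{k-1} − q_k·r_k inherits s_{k+1} = s_{k-1} − q_k·s_k, t_{k+1} = t_{k-1} − q_k·t_k, so r_k = a·s_k + b·t_k at every step:
  q = 2: r = 48, s = 1 − 2·0 = 1, t = 0 − 2·1 = -2  (check: 212·1 + 82·(-2) = 48)
  q = 1: r = 34, s = 0 − 1·1 = -1, t = 1 − 1·(-2) = 3  (check: 212·(-1) + 82·3 = 34)
  q = 1: r = 14, s = 1 − 1·(-1) = 2, t = -2 − 1·3 = -5  (check: 212·2 + 82·(-5) = 14)
  q = 2: r = 6, s = -1 − 2·2 = -5, t = 3 − 2·(-5) = 13  (check: 212·(-5) + 82·13 = 6)
  q = 2: r = 2, s = 2 − 2·(-5) = 12, t = -5 − 2·13 = -31  (check: 212·12 + 82·(-31) = 2)
The row with r = 2 (the gcd) gives the Bezout coefficients s = 12, t = -31.
Result: 212 · (12) + 82 · (-31) = 2.

gcd(212, 82) = 2; s = 12, t = -31 (check: 212·12 + 82·(-31) = 2).


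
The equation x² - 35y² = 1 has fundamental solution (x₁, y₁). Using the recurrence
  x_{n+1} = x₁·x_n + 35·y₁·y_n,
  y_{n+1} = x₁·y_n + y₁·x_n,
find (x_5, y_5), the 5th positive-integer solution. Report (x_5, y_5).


Step 1: Find the fundamental solution (x₁, y₁) of x² - 35y² = 1.
  Expand √35 as a continued fraction. a₀ = ⌊√35⌋ = 5; iterate m_{k+1} = d_k·a_k − m_k, d_{k+1} = (35 − m_{k+1}²)/d_k, a_{k+1} = ⌊(a₀ + m_{k+1})/d_{k+1}⌋ (starting m₀ = 0, d₀ = 1), with convergents p_k = a_k·p_{k-1} + p_{k-2}, q_k = a_k·q_{k-1} + q_{k-2} (p₋₁ = 1, q₋₁ = 0):
  k = 0: a₀ = 5; p₀/q₀ = 5/1; p₀² − 35·q₀² = 25 − 35 = -10.
  k = 1: m = 5, d = 10, a = ⌊(5 + 5)/10⌋ = 1; p/q = (1·5 + 1)/(1·1 + 0) = 6/1; p² − 35·q² = 36 − 35 = 1.
  The first convergent with p² − 35·q² = 1 gives the fundamental solution (x₁, y₁) = (6, 1).
Step 2: Apply the recurrence (x_{n+1}, y_{n+1}) = (x₁x_n + 35y₁y_n, x₁y_n + y₁x_n) repeatedly.
  From (x_1, y_1) = (6, 1): x_2 = 6·6 + 35·1·1 = 71; y_2 = 6·1 + 1·6 = 12.
  From (x_2, y_2) = (71, 12): x_3 = 6·71 + 35·1·12 = 846; y_3 = 6·12 + 1·71 = 143.
  From (x_3, y_3) = (846, 143): x_4 = 6·846 + 35·1·143 = 10081; y_4 = 6·143 + 1·846 = 1704.
  From (x_4, y_4) = (10081, 1704): x_5 = 6·10081 + 35·1·1704 = 120126; y_5 = 6·1704 + 1·10081 = 20305.
Step 3: Verify x_5² - 35·y_5² = 14430255876 - 14430255875 = 1 (should be 1). ✓

(x_1, y_1) = (6, 1); (x_5, y_5) = (120126, 20305).


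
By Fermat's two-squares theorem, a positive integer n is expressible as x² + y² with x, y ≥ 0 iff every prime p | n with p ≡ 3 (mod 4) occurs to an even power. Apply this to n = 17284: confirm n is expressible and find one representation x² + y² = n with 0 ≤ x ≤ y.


Step 1: Factor n = 17284 = 2^2 · 29 · 149.
Step 2: Check the mod-4 condition on each prime factor: 2 = 2 (special); 29 ≡ 1 (mod 4), exponent 1; 149 ≡ 1 (mod 4), exponent 1.
All primes ≡ 3 (mod 4) appear to even exponent (or don't appear), so by the two-squares theorem n IS expressible as a sum of two squares.
Step 3: Build a representation. Group n = k² · m with k = 2 and m = 29 · 149 = 4321 (a product of primes ≡ 1 (mod 4)); a representation of m scales to one of n via (k·x)² + (k·y)² = k²(x² + y²). Each prime p ≡ 1 (mod 4) is itself a sum of two squares; find a² by testing p − a² for a perfect square:
  29: 29 − 1² = 28, 29 − 2² = 25 = 5² ⇒ 29 = 2² + 5².
  149: 149 − 1² = 148, 149 − 2² = 145, 149 − 3² = 140, 149 − 4² = 133, 149 − 5² = 124, 149 − 6² = 113, 149 − 7² = 100 = 10² ⇒ 149 = 7² + 10².
  Combine using the Brahmagupta–Fibonacci identity (a² + b²)(c² + d²) = (ac − bd)² + (ad + bc)² = (ac + bd)² + (ad − bc)²:
  29 · 149 = 4321: from (2² + 5²)(7² + 10²), take (2·7 − 5·10, 2·10 + 5·7) = (14 − 50, 20 + 35) = (-36, 55); dropping signs (only squares matter) gives (36, 55); check 36² + 55² = 1296 + 3025 = 4321 ✓.
  Scale by k = 2: (2·36, 2·55) = (72, 110).
Step 4: Order so x ≤ y and verify: 72² + 110² = 5184 + 12100 = 17284 = n. ✓

n = 17284 = 72² + 110² (one valid representation with x ≤ y).


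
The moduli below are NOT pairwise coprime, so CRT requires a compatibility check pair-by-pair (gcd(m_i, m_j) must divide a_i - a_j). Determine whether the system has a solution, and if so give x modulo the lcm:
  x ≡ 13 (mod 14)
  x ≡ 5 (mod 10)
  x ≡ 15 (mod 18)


Moduli 14, 10, 18 are not pairwise coprime, so CRT works modulo lcm(m_i) when all pairwise compatibility conditions hold.
Pairwise compatibility: gcd(m_i, m_j) must divide a_i - a_j for every pair.
Merge one congruence at a time:
  Start: x ≡ 13 (mod 14).
  Combine with x ≡ 5 (mod 10): gcd(14, 10) = 2; 5 - 13 = -8, which IS divisible by 2, so compatible.
    Write x = 13 + 14·t and substitute into x ≡ 5 (mod 10): 14·t ≡ 5 − 13 = -8 (mod 10).
    Divide the congruence (and modulus) by g = 2: 7·t ≡ -4 (mod 5).
    Reduce coefficients mod 5: 2·t ≡ 1 (mod 5).
    The inverse of 2 mod 5 is 3 (since 2·3 = 6 = 1·5 + 1), so t ≡ 3·1 = 3 ≡ 3 (mod 5).
    Then x = 13 + 14·3 = 55, valid modulo lcm(14, 10) = 70: x ≡ 55 (mod 70).
  Combine with x ≡ 15 (mod 18): gcd(70, 18) = 2; 15 - 55 = -40, which IS divisible by 2, so compatible.
    Write x = 55 + 70·t and substitute into x ≡ 15 (mod 18): 70·t ≡ 15 − 55 = -40 (mod 18).
    Divide the congruence (and modulus) by g = 2: 35·t ≡ -20 (mod 9).
    Reduce coefficients mod 9: 8·t ≡ 7 (mod 9).
    The inverse of 8 mod 9 is 8 (since 8·8 = 64 = 7·9 + 1), so t ≡ 8·7 = 56 ≡ 2 (mod 9).
    Then x = 55 + 70·2 = 195, valid modulo lcm(70, 18) = 630: x ≡ 195 (mod 630).
Verify: 195 mod 14 = 13, 195 mod 10 = 5, 195 mod 18 = 15.

x ≡ 195 (mod 630).


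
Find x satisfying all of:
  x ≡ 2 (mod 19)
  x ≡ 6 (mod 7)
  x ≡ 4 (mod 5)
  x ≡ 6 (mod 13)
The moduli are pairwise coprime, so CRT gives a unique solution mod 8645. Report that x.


Product of moduli M = 19 · 7 · 5 · 13 = 8645.
Merge one congruence at a time:
  Start: x ≡ 2 (mod 19).
  Combine with x ≡ 6 (mod 7); new modulus lcm = 133.
    Write x = 2 + 19·t and substitute into x ≡ 6 (mod 7): 19·t ≡ 6 − 2 = 4 (mod 7).
    Reduce coefficients mod 7: 5·t ≡ 4 (mod 7).
    The inverse of 5 mod 7 is 3 (since 5·3 = 15 = 2·7 + 1), so t ≡ 3·4 = 12 ≡ 5 (mod 7).
    Then x = 2 + 19·5 = 97, valid modulo lcm(19, 7) = 133: x ≡ 97 (mod 133).
  Combine with x ≡ 4 (mod 5); new modulus lcm = 665.
    Write x = 97 + 133·t and substitute into x ≡ 4 (mod 5): 133·t ≡ 4 − 97 = -93 (mod 5).
    Reduce coefficients mod 5: 3·t ≡ 2 (mod 5).
    The inverse of 3 mod 5 is 2 (since 3·2 = 6 = 1·5 + 1), so t ≡ 2·2 = 4 ≡ 4 (mod 5).
    Then x = 97 + 133·4 = 629, valid modulo lcm(133, 5) = 665: x ≡ 629 (mod 665).
  Combine with x ≡ 6 (mod 13); new modulus lcm = 8645.
    Write x = 629 + 665·t and substitute into x ≡ 6 (mod 13): 665·t ≡ 6 − 629 = -623 (mod 13).
    Reduce coefficients mod 13: 2·t ≡ 1 (mod 13).
    The inverse of 2 mod 13 is 7 (since 2·7 = 14 = 1·13 + 1), so t ≡ 7·1 = 7 ≡ 7 (mod 13).
    Then x = 629 + 665·7 = 5284, valid modulo lcm(665, 13) = 8645: x ≡ 5284 (mod 8645).
Verify against each original: 5284 mod 19 = 2, 5284 mod 7 = 6, 5284 mod 5 = 4, 5284 mod 13 = 6.

x ≡ 5284 (mod 8645).


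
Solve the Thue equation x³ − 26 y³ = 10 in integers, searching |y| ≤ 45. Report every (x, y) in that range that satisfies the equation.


The equation is x³ - 26y³ = 10. For fixed y, x³ = 26·y³ + 10, so a solution requires the RHS to be a perfect cube.
Strategy: iterate y from -45 to 45, compute RHS = 26·y³ + 10, and check whether it is a (positive or negative) perfect cube.
Check small values of y:
  y = 0: RHS = 10 is not a perfect cube.
  y = 1: RHS = 36 is not a perfect cube.
  y = -1: RHS = -16 is not a perfect cube.
  y = 2: RHS = 218 is not a perfect cube.
  y = -2: RHS = -198 is not a perfect cube.
  y = 3: RHS = 712 is not a perfect cube.
  y = -3: RHS = -692 is not a perfect cube.
Continuing the search up to |y| = 45 finds no solutions either.
No (x, y) in the scanned range satisfies the equation.

No integer solutions with |y| ≤ 45.


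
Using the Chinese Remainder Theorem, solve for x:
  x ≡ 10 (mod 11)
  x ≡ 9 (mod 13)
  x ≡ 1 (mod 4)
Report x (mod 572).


Moduli 11, 13, 4 are pairwise coprime; by CRT there is a unique solution modulo M = 11 · 13 · 4 = 572.
Solve pairwise, accumulating the modulus:
  Start with x ≡ 10 (mod 11).
  Combine with x ≡ 9 (mod 13): since gcd(11, 13) = 1, we get a unique residue mod 143.
    Write x = 10 + 11·t and substitute into x ≡ 9 (mod 13): 11·t ≡ 9 − 10 = -1 (mod 13).
    Reduce coefficients mod 13: 11·t ≡ 12 (mod 13).
    The inverse of 11 mod 13 is 6 (since 11·6 = 66 = 5·13 + 1), so t ≡ 6·12 = 72 ≡ 7 (mod 13).
    Then x = 10 + 11·7 = 87, valid modulo lcm(11, 13) = 143: x ≡ 87 (mod 143).
  Combine with x ≡ 1 (mod 4): since gcd(143, 4) = 1, we get a unique residue mod 572.
    Write x = 87 + 143·t and substitute into x ≡ 1 (mod 4): 143·t ≡ 1 − 87 = -86 (mod 4).
    Reduce coefficients mod 4: 3·t ≡ 2 (mod 4).
    The inverse of 3 mod 4 is 3 (since 3·3 = 9 = 2·4 + 1), so t ≡ 3·2 = 6 ≡ 2 (mod 4).
    Then x = 87 + 143·2 = 373, valid modulo lcm(143, 4) = 572: x ≡ 373 (mod 572).
Verify: 373 mod 11 = 10 ✓, 373 mod 13 = 9 ✓, 373 mod 4 = 1 ✓.

x ≡ 373 (mod 572).


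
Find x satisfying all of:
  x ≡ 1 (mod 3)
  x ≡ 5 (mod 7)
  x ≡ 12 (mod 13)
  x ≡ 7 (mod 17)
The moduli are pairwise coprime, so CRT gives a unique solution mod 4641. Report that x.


Product of moduli M = 3 · 7 · 13 · 17 = 4641.
Merge one congruence at a time:
  Start: x ≡ 1 (mod 3).
  Combine with x ≡ 5 (mod 7); new modulus lcm = 21.
    Write x = 1 + 3·t and substitute into x ≡ 5 (mod 7): 3·t ≡ 5 − 1 = 4 (mod 7).
    The inverse of 3 mod 7 is 5 (since 3·5 = 15 = 2·7 + 1), so t ≡ 5·4 = 20 ≡ 6 (mod 7).
    Then x = 1 + 3·6 = 19, valid modulo lcm(3, 7) = 21: x ≡ 19 (mod 21).
  Combine with x ≡ 12 (mod 13); new modulus lcm = 273.
    Write x = 19 + 21·t and substitute into x ≡ 12 (mod 13): 21·t ≡ 12 − 19 = -7 (mod 13).
    Reduce coefficients mod 13: 8·t ≡ 6 (mod 13).
    The inverse of 8 mod 13 is 5 (since 8·5 = 40 = 3·13 + 1), so t ≡ 5·6 = 30 ≡ 4 (mod 13).
    Then x = 19 + 21·4 = 103, valid modulo lcm(21, 13) = 273: x ≡ 103 (mod 273).
  Combine with x ≡ 7 (mod 17); new modulus lcm = 4641.
    Write x = 103 + 273·t and substitute into x ≡ 7 (mod 17): 273·t ≡ 7 − 103 = -96 (mod 17).
    Reduce coefficients mod 17: 1·t ≡ 6 (mod 17).
    So t ≡ 6 (mod 17).
    Then x = 103 + 273·6 = 1741, valid modulo lcm(273, 17) = 4641: x ≡ 1741 (mod 4641).
Verify against each original: 1741 mod 3 = 1, 1741 mod 7 = 5, 1741 mod 13 = 12, 1741 mod 17 = 7.

x ≡ 1741 (mod 4641).


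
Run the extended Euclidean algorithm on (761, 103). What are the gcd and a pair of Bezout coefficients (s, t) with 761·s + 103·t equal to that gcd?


Euclidean algorithm on (761, 103) — divide until remainder is 0:
  761 = 7 · 103 + 40
  103 = 2 · 40 + 23
  40 = 1 · 23 + 17
  23 = 1 · 17 + 6
  17 = 2 · 6 + 5
  6 = 1 · 5 + 1
  5 = 5 · 1 + 0
gcd(761, 103) = 1.
Track Bezout coefficients alongside the remainders: start with r₀ = 761 = a·1 + b·0 (s = 1, t = 0) and r₁ = 103 = a·0 + b·1 (s = 0, t = 1); each new remainder r_{k+1} = r_{k-1} − q_k·r_k inherits s_{k+1} = s_{k-1} − q_k·s_k, t_{k+1} = t_{k-1} − q_k·t_k, so r_k = a·s_k + b·t_k at every step:
  q = 7: r = 40, s = 1 − 7·0 = 1, t = 0 − 7·1 = -7  (check: 761·1 + 103·(-7) = 40)
  q = 2: r = 23, s = 0 − 2·1 = -2, t = 1 − 2·(-7) = 15  (check: 761·(-2) + 103·15 = 23)
  q = 1: r = 17, s = 1 − 1·(-2) = 3, t = -7 − 1·15 = -22  (check: 761·3 + 103·(-22) = 17)
  q = 1: r = 6, s = -2 − 1·3 = -5, t = 15 − 1·(-22) = 37  (check: 761·(-5) + 103·37 = 6)
  q = 2: r = 5, s = 3 − 2·(-5) = 13, t = -22 − 2·37 = -96  (check: 761·13 + 103·(-96) = 5)
  q = 1: r = 1, s = -5 − 1·13 = -18, t = 37 − 1·(-96) = 133  (check: 761·(-18) + 103·133 = 1)
The row with r = 1 (the gcd) gives the Bezout coefficients s = -18, t = 133.
Result: 761 · (-18) + 103 · (133) = 1.

gcd(761, 103) = 1; s = -18, t = 133 (check: 761·(-18) + 103·133 = 1).


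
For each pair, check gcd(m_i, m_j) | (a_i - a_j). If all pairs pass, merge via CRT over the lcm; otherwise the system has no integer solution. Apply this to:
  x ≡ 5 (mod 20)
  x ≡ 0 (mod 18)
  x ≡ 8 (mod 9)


Moduli 20, 18, 9 are not pairwise coprime, so CRT works modulo lcm(m_i) when all pairwise compatibility conditions hold.
Pairwise compatibility: gcd(m_i, m_j) must divide a_i - a_j for every pair.
Merge one congruence at a time:
  Start: x ≡ 5 (mod 20).
  Combine with x ≡ 0 (mod 18): gcd(20, 18) = 2, and 0 - 5 = -5 is NOT divisible by 2.
    ⇒ system is inconsistent (no integer solution).

No solution (the system is inconsistent).


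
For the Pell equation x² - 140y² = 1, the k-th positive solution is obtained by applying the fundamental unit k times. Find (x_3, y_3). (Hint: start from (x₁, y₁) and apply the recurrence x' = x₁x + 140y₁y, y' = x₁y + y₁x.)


Step 1: Find the fundamental solution (x₁, y₁) of x² - 140y² = 1.
  Expand √140 as a continued fraction. a₀ = ⌊√140⌋ = 11; iterate m_{k+1} = d_k·a_k − m_k, d_{k+1} = (140 − m_{k+1}²)/d_k, a_{k+1} = ⌊(a₀ + m_{k+1})/d_{k+1}⌋ (starting m₀ = 0, d₀ = 1), with convergents p_k = a_k·p_{k-1} + p_{k-2}, q_k = a_k·q_{k-1} + q_{k-2} (p₋₁ = 1, q₋₁ = 0):
  k = 0: a₀ = 11; p₀/q₀ = 11/1; p₀² − 140·q₀² = 121 − 140 = -19.
  k = 1: m = 11, d = 19, a = ⌊(11 + 11)/19⌋ = 1; p/q = (1·11 + 1)/(1·1 + 0) = 12/1; p² − 140·q² = 144 − 140 = 4.
  k = 2: m = 8, d = 4, a = ⌊(11 + 8)/4⌋ = 4; p/q = (4·12 + 11)/(4·1 + 1) = 59/5; p² − 140·q² = 3481 − 3500 = -19.
  k = 3: m = 8, d = 19, a = ⌊(11 + 8)/19⌋ = 1; p/q = (1·59 + 12)/(1·5 + 1) = 71/6; p² − 140·q² = 5041 − 5040 = 1.
  The first convergent with p² − 140·q² = 1 gives the fundamental solution (x₁, y₁) = (71, 6).
Step 2: Apply the recurrence (x_{n+1}, y_{n+1}) = (x₁x_n + 140y₁y_n, x₁y_n + y₁x_n) repeatedly.
  From (x_1, y_1) = (71, 6): x_2 = 71·71 + 140·6·6 = 10081; y_2 = 71·6 + 6·71 = 852.
  From (x_2, y_2) = (10081, 852): x_3 = 71·10081 + 140·6·852 = 1431431; y_3 = 71·852 + 6·10081 = 120978.
Step 3: Verify x_3² - 140·y_3² = 2048994707761 - 2048994707760 = 1 (should be 1). ✓

(x_1, y_1) = (71, 6); (x_3, y_3) = (1431431, 120978).


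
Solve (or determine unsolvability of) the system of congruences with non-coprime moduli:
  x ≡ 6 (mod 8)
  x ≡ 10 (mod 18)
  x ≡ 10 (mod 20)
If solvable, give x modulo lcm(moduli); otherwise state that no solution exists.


Moduli 8, 18, 20 are not pairwise coprime, so CRT works modulo lcm(m_i) when all pairwise compatibility conditions hold.
Pairwise compatibility: gcd(m_i, m_j) must divide a_i - a_j for every pair.
Merge one congruence at a time:
  Start: x ≡ 6 (mod 8).
  Combine with x ≡ 10 (mod 18): gcd(8, 18) = 2; 10 - 6 = 4, which IS divisible by 2, so compatible.
    Write x = 6 + 8·t and substitute into x ≡ 10 (mod 18): 8·t ≡ 10 − 6 = 4 (mod 18).
    Divide the congruence (and modulus) by g = 2: 4·t ≡ 2 (mod 9).
    The inverse of 4 mod 9 is 7 (since 4·7 = 28 = 3·9 + 1), so t ≡ 7·2 = 14 ≡ 5 (mod 9).
    Then x = 6 + 8·5 = 46, valid modulo lcm(8, 18) = 72: x ≡ 46 (mod 72).
  Combine with x ≡ 10 (mod 20): gcd(72, 20) = 4; 10 - 46 = -36, which IS divisible by 4, so compatible.
    Write x = 46 + 72·t and substitute into x ≡ 10 (mod 20): 72·t ≡ 10 − 46 = -36 (mod 20).
    Divide the congruence (and modulus) by g = 4: 18·t ≡ -9 (mod 5).
    Reduce coefficients mod 5: 3·t ≡ 1 (mod 5).
    The inverse of 3 mod 5 is 2 (since 3·2 = 6 = 1·5 + 1), so t ≡ 2·1 = 2 ≡ 2 (mod 5).
    Then x = 46 + 72·2 = 190, valid modulo lcm(72, 20) = 360: x ≡ 190 (mod 360).
Verify: 190 mod 8 = 6, 190 mod 18 = 10, 190 mod 20 = 10.

x ≡ 190 (mod 360).


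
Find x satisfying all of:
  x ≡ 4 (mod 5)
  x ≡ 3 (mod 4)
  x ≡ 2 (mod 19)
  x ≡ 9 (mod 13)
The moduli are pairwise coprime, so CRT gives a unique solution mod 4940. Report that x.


Product of moduli M = 5 · 4 · 19 · 13 = 4940.
Merge one congruence at a time:
  Start: x ≡ 4 (mod 5).
  Combine with x ≡ 3 (mod 4); new modulus lcm = 20.
    Write x = 4 + 5·t and substitute into x ≡ 3 (mod 4): 5·t ≡ 3 − 4 = -1 (mod 4).
    Reduce coefficients mod 4: 1·t ≡ 3 (mod 4).
    So t ≡ 3 (mod 4).
    Then x = 4 + 5·3 = 19, valid modulo lcm(5, 4) = 20: x ≡ 19 (mod 20).
  Combine with x ≡ 2 (mod 19); new modulus lcm = 380.
    Write x = 19 + 20·t and substitute into x ≡ 2 (mod 19): 20·t ≡ 2 − 19 = -17 (mod 19).
    Reduce coefficients mod 19: 1·t ≡ 2 (mod 19).
    So t ≡ 2 (mod 19).
    Then x = 19 + 20·2 = 59, valid modulo lcm(20, 19) = 380: x ≡ 59 (mod 380).
  Combine with x ≡ 9 (mod 13); new modulus lcm = 4940.
    Write x = 59 + 380·t and substitute into x ≡ 9 (mod 13): 380·t ≡ 9 − 59 = -50 (mod 13).
    Reduce coefficients mod 13: 3·t ≡ 2 (mod 13).
    The inverse of 3 mod 13 is 9 (since 3·9 = 27 = 2·13 + 1), so t ≡ 9·2 = 18 ≡ 5 (mod 13).
    Then x = 59 + 380·5 = 1959, valid modulo lcm(380, 13) = 4940: x ≡ 1959 (mod 4940).
Verify against each original: 1959 mod 5 = 4, 1959 mod 4 = 3, 1959 mod 19 = 2, 1959 mod 13 = 9.

x ≡ 1959 (mod 4940).
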